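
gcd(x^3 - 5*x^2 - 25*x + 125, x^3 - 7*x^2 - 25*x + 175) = x^2 - 25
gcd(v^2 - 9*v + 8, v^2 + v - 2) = v - 1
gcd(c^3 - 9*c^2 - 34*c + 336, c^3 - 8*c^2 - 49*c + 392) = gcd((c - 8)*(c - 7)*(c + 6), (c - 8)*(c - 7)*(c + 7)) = c^2 - 15*c + 56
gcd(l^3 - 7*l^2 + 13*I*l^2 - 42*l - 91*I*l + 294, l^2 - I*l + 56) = l + 7*I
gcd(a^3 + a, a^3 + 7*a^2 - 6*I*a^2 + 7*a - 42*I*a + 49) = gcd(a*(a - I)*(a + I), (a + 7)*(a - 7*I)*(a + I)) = a + I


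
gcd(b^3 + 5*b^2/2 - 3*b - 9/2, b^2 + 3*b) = b + 3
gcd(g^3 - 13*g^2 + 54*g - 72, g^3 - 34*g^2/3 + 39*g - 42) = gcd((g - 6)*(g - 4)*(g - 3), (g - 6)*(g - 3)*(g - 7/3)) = g^2 - 9*g + 18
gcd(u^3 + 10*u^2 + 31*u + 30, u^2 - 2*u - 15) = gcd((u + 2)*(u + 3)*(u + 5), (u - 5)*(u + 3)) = u + 3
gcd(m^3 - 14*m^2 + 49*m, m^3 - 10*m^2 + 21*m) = m^2 - 7*m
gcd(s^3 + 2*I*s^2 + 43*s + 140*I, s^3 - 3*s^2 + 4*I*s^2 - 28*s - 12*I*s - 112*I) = s + 4*I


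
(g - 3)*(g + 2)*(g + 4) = g^3 + 3*g^2 - 10*g - 24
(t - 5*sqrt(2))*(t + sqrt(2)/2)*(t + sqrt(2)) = t^3 - 7*sqrt(2)*t^2/2 - 14*t - 5*sqrt(2)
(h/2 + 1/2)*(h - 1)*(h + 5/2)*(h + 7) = h^4/2 + 19*h^3/4 + 33*h^2/4 - 19*h/4 - 35/4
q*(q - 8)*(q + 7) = q^3 - q^2 - 56*q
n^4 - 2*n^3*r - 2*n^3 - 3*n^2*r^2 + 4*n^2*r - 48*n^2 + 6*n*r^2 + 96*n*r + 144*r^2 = (n - 8)*(n + 6)*(n - 3*r)*(n + r)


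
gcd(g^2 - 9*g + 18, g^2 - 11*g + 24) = g - 3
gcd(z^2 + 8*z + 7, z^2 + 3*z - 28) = z + 7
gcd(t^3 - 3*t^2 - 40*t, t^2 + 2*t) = t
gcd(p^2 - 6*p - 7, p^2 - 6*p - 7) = p^2 - 6*p - 7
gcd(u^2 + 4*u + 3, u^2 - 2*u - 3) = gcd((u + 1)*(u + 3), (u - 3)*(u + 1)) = u + 1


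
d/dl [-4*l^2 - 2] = -8*l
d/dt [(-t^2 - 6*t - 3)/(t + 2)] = (-t^2 - 4*t - 9)/(t^2 + 4*t + 4)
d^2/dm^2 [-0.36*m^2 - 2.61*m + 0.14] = -0.720000000000000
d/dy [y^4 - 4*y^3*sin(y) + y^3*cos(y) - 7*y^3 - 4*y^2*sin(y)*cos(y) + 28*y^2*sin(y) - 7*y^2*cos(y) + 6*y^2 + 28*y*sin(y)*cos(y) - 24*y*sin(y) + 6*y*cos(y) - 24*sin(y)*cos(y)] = -y^3*sin(y) - 4*y^3*cos(y) + 4*y^3 - 5*y^2*sin(y) + 31*y^2*cos(y) - 4*y^2*cos(2*y) - 21*y^2 + 50*y*sin(y) - 4*y*sin(2*y) - 38*y*cos(y) + 28*y*cos(2*y) + 12*y - 24*sin(y) + 14*sin(2*y) + 6*cos(y) - 24*cos(2*y)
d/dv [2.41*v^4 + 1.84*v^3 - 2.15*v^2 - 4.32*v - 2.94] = 9.64*v^3 + 5.52*v^2 - 4.3*v - 4.32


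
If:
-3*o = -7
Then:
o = 7/3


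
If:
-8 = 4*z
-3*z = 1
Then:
No Solution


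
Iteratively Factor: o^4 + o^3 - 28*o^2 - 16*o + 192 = (o - 4)*(o^3 + 5*o^2 - 8*o - 48) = (o - 4)*(o + 4)*(o^2 + o - 12) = (o - 4)*(o - 3)*(o + 4)*(o + 4)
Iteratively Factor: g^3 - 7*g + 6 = (g - 1)*(g^2 + g - 6) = (g - 1)*(g + 3)*(g - 2)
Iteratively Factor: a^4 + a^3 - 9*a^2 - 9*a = (a + 1)*(a^3 - 9*a) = (a - 3)*(a + 1)*(a^2 + 3*a) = a*(a - 3)*(a + 1)*(a + 3)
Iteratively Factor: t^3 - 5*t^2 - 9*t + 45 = (t - 5)*(t^2 - 9) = (t - 5)*(t - 3)*(t + 3)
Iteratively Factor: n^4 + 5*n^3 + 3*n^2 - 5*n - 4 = (n + 1)*(n^3 + 4*n^2 - n - 4) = (n + 1)*(n + 4)*(n^2 - 1) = (n + 1)^2*(n + 4)*(n - 1)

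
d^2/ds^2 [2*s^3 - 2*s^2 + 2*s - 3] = 12*s - 4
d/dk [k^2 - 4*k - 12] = 2*k - 4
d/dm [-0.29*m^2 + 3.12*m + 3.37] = 3.12 - 0.58*m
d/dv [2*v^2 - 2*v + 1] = 4*v - 2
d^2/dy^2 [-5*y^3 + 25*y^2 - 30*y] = 50 - 30*y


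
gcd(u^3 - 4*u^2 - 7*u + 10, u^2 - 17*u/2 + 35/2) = u - 5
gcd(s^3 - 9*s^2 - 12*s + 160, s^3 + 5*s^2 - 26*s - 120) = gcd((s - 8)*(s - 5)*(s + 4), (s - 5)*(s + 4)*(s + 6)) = s^2 - s - 20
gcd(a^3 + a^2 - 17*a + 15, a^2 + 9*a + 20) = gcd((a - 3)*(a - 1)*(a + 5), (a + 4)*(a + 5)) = a + 5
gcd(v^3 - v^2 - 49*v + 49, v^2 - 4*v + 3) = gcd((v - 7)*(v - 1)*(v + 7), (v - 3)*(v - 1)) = v - 1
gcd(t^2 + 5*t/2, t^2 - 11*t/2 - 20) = t + 5/2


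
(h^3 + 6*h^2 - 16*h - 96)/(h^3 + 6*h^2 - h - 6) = (h^2 - 16)/(h^2 - 1)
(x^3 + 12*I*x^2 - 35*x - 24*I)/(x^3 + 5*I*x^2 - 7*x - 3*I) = (x + 8*I)/(x + I)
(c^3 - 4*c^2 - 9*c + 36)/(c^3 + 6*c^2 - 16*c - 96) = (c^2 - 9)/(c^2 + 10*c + 24)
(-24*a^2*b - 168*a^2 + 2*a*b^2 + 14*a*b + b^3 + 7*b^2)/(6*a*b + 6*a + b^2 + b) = (-4*a*b - 28*a + b^2 + 7*b)/(b + 1)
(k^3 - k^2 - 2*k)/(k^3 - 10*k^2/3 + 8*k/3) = 3*(k + 1)/(3*k - 4)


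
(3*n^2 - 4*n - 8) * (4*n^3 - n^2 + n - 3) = 12*n^5 - 19*n^4 - 25*n^3 - 5*n^2 + 4*n + 24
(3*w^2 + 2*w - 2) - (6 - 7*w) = 3*w^2 + 9*w - 8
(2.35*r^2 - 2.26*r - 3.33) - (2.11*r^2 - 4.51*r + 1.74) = 0.24*r^2 + 2.25*r - 5.07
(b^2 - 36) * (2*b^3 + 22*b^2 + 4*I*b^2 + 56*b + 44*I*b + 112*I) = 2*b^5 + 22*b^4 + 4*I*b^4 - 16*b^3 + 44*I*b^3 - 792*b^2 - 32*I*b^2 - 2016*b - 1584*I*b - 4032*I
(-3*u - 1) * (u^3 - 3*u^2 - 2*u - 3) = -3*u^4 + 8*u^3 + 9*u^2 + 11*u + 3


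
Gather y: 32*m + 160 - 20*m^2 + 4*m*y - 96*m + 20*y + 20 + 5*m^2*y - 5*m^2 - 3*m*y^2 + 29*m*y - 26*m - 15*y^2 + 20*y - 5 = -25*m^2 - 90*m + y^2*(-3*m - 15) + y*(5*m^2 + 33*m + 40) + 175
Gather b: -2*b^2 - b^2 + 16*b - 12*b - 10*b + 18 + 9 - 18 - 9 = -3*b^2 - 6*b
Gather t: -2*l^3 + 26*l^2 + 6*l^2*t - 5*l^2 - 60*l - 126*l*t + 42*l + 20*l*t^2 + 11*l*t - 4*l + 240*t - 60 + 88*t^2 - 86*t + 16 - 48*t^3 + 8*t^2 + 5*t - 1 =-2*l^3 + 21*l^2 - 22*l - 48*t^3 + t^2*(20*l + 96) + t*(6*l^2 - 115*l + 159) - 45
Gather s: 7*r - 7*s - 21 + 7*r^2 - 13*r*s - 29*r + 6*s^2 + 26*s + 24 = 7*r^2 - 22*r + 6*s^2 + s*(19 - 13*r) + 3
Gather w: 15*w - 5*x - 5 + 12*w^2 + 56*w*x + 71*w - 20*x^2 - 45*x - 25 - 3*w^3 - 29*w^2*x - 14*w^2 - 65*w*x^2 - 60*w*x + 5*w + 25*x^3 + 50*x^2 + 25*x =-3*w^3 + w^2*(-29*x - 2) + w*(-65*x^2 - 4*x + 91) + 25*x^3 + 30*x^2 - 25*x - 30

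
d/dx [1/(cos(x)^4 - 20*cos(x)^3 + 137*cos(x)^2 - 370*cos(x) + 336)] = 2*(2*cos(x)^3 - 30*cos(x)^2 + 137*cos(x) - 185)*sin(x)/(cos(x)^4 - 20*cos(x)^3 + 137*cos(x)^2 - 370*cos(x) + 336)^2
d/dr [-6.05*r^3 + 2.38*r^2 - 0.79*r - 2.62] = -18.15*r^2 + 4.76*r - 0.79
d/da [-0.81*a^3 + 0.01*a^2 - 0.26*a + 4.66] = -2.43*a^2 + 0.02*a - 0.26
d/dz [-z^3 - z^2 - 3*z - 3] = -3*z^2 - 2*z - 3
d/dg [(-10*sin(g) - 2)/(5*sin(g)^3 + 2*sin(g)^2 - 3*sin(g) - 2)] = 2*(50*sin(g)^3 + 25*sin(g)^2 + 4*sin(g) + 7)*cos(g)/(5*sin(g)^3 + 2*sin(g)^2 - 3*sin(g) - 2)^2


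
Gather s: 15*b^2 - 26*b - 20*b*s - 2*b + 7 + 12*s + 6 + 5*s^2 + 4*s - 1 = 15*b^2 - 28*b + 5*s^2 + s*(16 - 20*b) + 12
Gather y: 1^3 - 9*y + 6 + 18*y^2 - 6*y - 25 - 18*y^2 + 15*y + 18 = 0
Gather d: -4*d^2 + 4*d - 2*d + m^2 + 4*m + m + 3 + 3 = -4*d^2 + 2*d + m^2 + 5*m + 6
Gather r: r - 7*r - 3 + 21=18 - 6*r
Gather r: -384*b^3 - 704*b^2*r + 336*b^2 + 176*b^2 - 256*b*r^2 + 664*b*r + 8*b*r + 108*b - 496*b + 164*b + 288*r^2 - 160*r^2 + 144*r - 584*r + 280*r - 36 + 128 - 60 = -384*b^3 + 512*b^2 - 224*b + r^2*(128 - 256*b) + r*(-704*b^2 + 672*b - 160) + 32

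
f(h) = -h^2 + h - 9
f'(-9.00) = 19.00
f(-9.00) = -99.00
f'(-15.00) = 31.00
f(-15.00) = -249.00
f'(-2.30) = 5.60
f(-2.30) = -16.59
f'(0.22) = 0.56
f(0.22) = -8.83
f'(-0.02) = 1.04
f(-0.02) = -9.02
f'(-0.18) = 1.36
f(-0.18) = -9.21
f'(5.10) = -9.20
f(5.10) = -29.91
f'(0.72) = -0.44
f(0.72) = -8.80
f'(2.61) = -4.22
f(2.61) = -13.20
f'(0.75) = -0.50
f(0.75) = -8.81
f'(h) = 1 - 2*h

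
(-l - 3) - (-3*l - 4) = 2*l + 1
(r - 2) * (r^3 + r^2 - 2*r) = r^4 - r^3 - 4*r^2 + 4*r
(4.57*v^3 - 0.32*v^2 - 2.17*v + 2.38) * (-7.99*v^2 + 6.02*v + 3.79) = -36.5143*v^5 + 30.0682*v^4 + 32.7322*v^3 - 33.2924*v^2 + 6.1033*v + 9.0202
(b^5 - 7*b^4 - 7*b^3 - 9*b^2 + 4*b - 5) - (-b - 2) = b^5 - 7*b^4 - 7*b^3 - 9*b^2 + 5*b - 3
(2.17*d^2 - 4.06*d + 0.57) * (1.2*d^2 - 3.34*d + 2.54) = 2.604*d^4 - 12.1198*d^3 + 19.7562*d^2 - 12.2162*d + 1.4478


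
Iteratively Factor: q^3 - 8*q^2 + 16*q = (q)*(q^2 - 8*q + 16) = q*(q - 4)*(q - 4)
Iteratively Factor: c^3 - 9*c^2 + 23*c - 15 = (c - 5)*(c^2 - 4*c + 3) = (c - 5)*(c - 3)*(c - 1)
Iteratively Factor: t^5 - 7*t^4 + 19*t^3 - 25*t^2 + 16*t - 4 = (t - 1)*(t^4 - 6*t^3 + 13*t^2 - 12*t + 4) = (t - 1)^2*(t^3 - 5*t^2 + 8*t - 4) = (t - 1)^3*(t^2 - 4*t + 4) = (t - 2)*(t - 1)^3*(t - 2)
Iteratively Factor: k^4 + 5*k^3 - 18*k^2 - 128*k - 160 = (k + 2)*(k^3 + 3*k^2 - 24*k - 80) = (k + 2)*(k + 4)*(k^2 - k - 20) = (k - 5)*(k + 2)*(k + 4)*(k + 4)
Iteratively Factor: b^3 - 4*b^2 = (b)*(b^2 - 4*b) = b*(b - 4)*(b)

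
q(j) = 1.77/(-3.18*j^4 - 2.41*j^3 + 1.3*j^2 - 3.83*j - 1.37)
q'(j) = 1.77*(12.72*j^3 + 7.23*j^2 - 2.6*j + 3.83)/(-3.18*j^4 - 2.41*j^3 + 1.3*j^2 - 3.83*j - 1.37)^2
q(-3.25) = -0.01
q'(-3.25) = -0.01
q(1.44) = -0.07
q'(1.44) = 0.15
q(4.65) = -0.00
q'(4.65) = 0.00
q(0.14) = -0.94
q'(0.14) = 1.81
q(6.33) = -0.00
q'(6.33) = 0.00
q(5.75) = -0.00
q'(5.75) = 0.00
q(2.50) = -0.01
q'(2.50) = 0.02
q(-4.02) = -0.00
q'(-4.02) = -0.00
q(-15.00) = -0.00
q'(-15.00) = -0.00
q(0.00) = -1.29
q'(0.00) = 3.61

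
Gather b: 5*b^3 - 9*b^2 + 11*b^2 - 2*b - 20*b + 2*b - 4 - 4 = 5*b^3 + 2*b^2 - 20*b - 8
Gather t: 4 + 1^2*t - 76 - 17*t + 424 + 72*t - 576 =56*t - 224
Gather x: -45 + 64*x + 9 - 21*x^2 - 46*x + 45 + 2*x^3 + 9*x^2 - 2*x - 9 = 2*x^3 - 12*x^2 + 16*x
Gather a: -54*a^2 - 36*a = -54*a^2 - 36*a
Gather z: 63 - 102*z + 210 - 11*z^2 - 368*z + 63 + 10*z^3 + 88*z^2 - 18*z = 10*z^3 + 77*z^2 - 488*z + 336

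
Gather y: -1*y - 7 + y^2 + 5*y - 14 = y^2 + 4*y - 21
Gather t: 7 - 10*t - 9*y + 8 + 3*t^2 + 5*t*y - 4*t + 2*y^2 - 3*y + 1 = 3*t^2 + t*(5*y - 14) + 2*y^2 - 12*y + 16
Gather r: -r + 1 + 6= 7 - r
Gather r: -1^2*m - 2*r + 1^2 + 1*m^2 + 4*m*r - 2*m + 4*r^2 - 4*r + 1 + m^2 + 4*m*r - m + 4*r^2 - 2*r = 2*m^2 - 4*m + 8*r^2 + r*(8*m - 8) + 2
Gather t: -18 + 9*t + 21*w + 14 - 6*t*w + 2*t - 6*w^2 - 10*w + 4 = t*(11 - 6*w) - 6*w^2 + 11*w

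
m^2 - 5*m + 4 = (m - 4)*(m - 1)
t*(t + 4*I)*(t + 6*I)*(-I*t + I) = -I*t^4 + 10*t^3 + I*t^3 - 10*t^2 + 24*I*t^2 - 24*I*t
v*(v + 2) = v^2 + 2*v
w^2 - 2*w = w*(w - 2)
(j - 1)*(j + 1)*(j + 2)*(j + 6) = j^4 + 8*j^3 + 11*j^2 - 8*j - 12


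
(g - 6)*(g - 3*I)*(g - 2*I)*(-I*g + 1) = -I*g^4 - 4*g^3 + 6*I*g^3 + 24*g^2 + I*g^2 - 6*g - 6*I*g + 36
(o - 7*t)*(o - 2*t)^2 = o^3 - 11*o^2*t + 32*o*t^2 - 28*t^3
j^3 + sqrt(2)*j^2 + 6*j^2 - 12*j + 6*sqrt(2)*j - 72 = (j + 6)*(j - 2*sqrt(2))*(j + 3*sqrt(2))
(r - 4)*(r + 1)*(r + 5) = r^3 + 2*r^2 - 19*r - 20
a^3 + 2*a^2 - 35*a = a*(a - 5)*(a + 7)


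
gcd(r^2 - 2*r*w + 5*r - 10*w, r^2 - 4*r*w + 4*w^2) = r - 2*w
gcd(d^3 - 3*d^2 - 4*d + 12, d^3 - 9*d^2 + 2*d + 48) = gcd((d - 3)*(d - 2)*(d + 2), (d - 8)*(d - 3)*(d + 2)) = d^2 - d - 6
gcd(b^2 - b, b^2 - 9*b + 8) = b - 1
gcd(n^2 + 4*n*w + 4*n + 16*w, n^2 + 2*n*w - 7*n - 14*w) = 1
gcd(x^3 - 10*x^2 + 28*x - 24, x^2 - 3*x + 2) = x - 2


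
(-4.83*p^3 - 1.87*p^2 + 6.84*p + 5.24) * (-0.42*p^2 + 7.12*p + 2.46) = 2.0286*p^5 - 33.6042*p^4 - 28.069*p^3 + 41.8998*p^2 + 54.1352*p + 12.8904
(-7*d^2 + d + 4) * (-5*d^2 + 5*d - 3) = 35*d^4 - 40*d^3 + 6*d^2 + 17*d - 12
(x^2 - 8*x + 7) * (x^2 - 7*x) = x^4 - 15*x^3 + 63*x^2 - 49*x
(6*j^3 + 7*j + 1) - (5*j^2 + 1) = 6*j^3 - 5*j^2 + 7*j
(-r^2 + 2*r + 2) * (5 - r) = r^3 - 7*r^2 + 8*r + 10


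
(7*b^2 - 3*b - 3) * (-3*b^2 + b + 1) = -21*b^4 + 16*b^3 + 13*b^2 - 6*b - 3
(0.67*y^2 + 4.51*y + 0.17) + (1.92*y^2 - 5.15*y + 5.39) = 2.59*y^2 - 0.640000000000001*y + 5.56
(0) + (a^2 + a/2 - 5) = a^2 + a/2 - 5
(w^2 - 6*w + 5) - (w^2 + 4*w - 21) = 26 - 10*w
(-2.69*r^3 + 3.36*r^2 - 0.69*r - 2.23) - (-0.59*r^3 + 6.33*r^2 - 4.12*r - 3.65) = -2.1*r^3 - 2.97*r^2 + 3.43*r + 1.42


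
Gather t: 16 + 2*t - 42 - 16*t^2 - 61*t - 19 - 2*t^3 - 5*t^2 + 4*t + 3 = -2*t^3 - 21*t^2 - 55*t - 42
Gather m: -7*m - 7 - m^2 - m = -m^2 - 8*m - 7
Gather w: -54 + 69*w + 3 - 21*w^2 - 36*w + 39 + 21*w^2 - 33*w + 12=0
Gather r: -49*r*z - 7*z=-49*r*z - 7*z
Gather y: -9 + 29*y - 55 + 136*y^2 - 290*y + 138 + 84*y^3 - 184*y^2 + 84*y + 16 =84*y^3 - 48*y^2 - 177*y + 90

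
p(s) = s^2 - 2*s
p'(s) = 2*s - 2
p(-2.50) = 11.25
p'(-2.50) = -7.00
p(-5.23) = 37.81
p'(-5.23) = -12.46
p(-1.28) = 4.20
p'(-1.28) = -4.56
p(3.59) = 5.71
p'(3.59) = 5.18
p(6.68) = 31.26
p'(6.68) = 11.36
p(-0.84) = 2.39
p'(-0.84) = -3.68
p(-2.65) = 12.32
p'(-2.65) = -7.30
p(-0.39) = 0.93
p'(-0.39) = -2.78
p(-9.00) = 99.00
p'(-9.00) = -20.00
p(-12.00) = 168.00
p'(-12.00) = -26.00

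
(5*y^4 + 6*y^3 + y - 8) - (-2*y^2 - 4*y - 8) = 5*y^4 + 6*y^3 + 2*y^2 + 5*y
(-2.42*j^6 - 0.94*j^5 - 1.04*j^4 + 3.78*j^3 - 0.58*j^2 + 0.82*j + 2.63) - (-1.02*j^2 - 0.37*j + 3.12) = -2.42*j^6 - 0.94*j^5 - 1.04*j^4 + 3.78*j^3 + 0.44*j^2 + 1.19*j - 0.49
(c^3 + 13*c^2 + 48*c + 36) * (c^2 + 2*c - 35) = c^5 + 15*c^4 + 39*c^3 - 323*c^2 - 1608*c - 1260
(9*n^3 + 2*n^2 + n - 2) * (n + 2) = 9*n^4 + 20*n^3 + 5*n^2 - 4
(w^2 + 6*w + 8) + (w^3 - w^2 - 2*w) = w^3 + 4*w + 8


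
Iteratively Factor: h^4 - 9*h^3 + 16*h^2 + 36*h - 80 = (h - 5)*(h^3 - 4*h^2 - 4*h + 16) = (h - 5)*(h - 4)*(h^2 - 4) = (h - 5)*(h - 4)*(h + 2)*(h - 2)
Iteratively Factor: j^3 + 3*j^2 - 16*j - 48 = (j + 3)*(j^2 - 16) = (j - 4)*(j + 3)*(j + 4)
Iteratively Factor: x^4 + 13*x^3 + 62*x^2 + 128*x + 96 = (x + 2)*(x^3 + 11*x^2 + 40*x + 48) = (x + 2)*(x + 4)*(x^2 + 7*x + 12) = (x + 2)*(x + 3)*(x + 4)*(x + 4)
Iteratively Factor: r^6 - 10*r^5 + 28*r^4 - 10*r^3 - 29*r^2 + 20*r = (r + 1)*(r^5 - 11*r^4 + 39*r^3 - 49*r^2 + 20*r) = (r - 1)*(r + 1)*(r^4 - 10*r^3 + 29*r^2 - 20*r) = (r - 1)^2*(r + 1)*(r^3 - 9*r^2 + 20*r) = (r - 4)*(r - 1)^2*(r + 1)*(r^2 - 5*r) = r*(r - 4)*(r - 1)^2*(r + 1)*(r - 5)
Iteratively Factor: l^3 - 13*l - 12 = (l + 1)*(l^2 - l - 12) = (l + 1)*(l + 3)*(l - 4)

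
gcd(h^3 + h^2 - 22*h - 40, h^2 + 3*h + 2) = h + 2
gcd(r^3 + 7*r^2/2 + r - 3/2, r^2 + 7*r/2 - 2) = r - 1/2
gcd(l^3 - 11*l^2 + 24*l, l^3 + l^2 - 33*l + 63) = l - 3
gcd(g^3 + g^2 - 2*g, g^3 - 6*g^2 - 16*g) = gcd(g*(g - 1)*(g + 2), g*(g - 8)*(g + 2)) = g^2 + 2*g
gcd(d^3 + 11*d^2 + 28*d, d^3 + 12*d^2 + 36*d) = d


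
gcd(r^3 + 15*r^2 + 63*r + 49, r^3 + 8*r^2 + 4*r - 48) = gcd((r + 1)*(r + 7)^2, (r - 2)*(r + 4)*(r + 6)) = 1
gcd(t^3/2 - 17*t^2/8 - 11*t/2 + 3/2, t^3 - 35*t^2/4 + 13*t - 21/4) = 1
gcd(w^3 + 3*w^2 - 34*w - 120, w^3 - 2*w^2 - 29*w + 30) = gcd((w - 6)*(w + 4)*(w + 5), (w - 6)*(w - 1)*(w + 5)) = w^2 - w - 30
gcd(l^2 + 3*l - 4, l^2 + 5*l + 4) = l + 4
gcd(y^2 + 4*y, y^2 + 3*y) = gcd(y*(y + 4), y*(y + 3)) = y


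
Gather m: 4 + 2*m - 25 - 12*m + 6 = -10*m - 15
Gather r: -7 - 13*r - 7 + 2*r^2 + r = 2*r^2 - 12*r - 14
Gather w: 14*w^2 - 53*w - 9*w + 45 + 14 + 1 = 14*w^2 - 62*w + 60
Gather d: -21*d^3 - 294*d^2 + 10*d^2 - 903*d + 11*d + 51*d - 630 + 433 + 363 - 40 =-21*d^3 - 284*d^2 - 841*d + 126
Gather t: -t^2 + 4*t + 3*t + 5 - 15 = -t^2 + 7*t - 10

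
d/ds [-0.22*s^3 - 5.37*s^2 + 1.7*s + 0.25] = -0.66*s^2 - 10.74*s + 1.7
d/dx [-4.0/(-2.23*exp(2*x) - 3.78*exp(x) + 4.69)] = (-17.84*exp(x) - 15.12)*exp(x)/(2.23*exp(2*x) + 3.78*exp(x) - 4.69)^2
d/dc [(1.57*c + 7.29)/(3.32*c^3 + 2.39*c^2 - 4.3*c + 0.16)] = (-10.4248*c^3 - 76.3607*c^2 - 34.8462*c + 31.5982)/(11.0224*c^6 + 15.8696*c^5 - 22.8399*c^4 - 19.4916*c^3 + 19.2548*c^2 - 1.376*c + 0.0256)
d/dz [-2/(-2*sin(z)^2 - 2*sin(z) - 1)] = -(4*sin(2*z) + 4*cos(z))/(2*sin(z) - cos(2*z) + 2)^2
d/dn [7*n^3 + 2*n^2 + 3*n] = 21*n^2 + 4*n + 3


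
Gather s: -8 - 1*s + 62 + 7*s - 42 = 6*s + 12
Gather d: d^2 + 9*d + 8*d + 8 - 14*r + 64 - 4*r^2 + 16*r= d^2 + 17*d - 4*r^2 + 2*r + 72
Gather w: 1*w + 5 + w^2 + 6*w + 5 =w^2 + 7*w + 10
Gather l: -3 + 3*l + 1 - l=2*l - 2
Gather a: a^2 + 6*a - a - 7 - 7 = a^2 + 5*a - 14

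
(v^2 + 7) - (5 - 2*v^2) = 3*v^2 + 2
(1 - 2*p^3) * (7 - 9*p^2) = 18*p^5 - 14*p^3 - 9*p^2 + 7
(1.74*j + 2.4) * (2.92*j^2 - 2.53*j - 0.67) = 5.0808*j^3 + 2.6058*j^2 - 7.2378*j - 1.608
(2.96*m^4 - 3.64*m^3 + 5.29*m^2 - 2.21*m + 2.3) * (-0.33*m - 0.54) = -0.9768*m^5 - 0.3972*m^4 + 0.2199*m^3 - 2.1273*m^2 + 0.4344*m - 1.242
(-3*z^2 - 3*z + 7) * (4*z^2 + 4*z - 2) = -12*z^4 - 24*z^3 + 22*z^2 + 34*z - 14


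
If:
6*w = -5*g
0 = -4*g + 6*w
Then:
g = 0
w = 0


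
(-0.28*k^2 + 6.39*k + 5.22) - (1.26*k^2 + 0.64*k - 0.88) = -1.54*k^2 + 5.75*k + 6.1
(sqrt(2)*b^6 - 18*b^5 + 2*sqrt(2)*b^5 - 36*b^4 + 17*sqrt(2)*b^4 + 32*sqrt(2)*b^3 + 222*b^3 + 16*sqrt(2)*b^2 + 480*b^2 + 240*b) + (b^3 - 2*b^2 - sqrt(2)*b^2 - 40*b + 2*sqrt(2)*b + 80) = sqrt(2)*b^6 - 18*b^5 + 2*sqrt(2)*b^5 - 36*b^4 + 17*sqrt(2)*b^4 + 32*sqrt(2)*b^3 + 223*b^3 + 15*sqrt(2)*b^2 + 478*b^2 + 2*sqrt(2)*b + 200*b + 80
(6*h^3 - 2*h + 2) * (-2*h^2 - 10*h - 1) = -12*h^5 - 60*h^4 - 2*h^3 + 16*h^2 - 18*h - 2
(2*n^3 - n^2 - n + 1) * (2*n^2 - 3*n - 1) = 4*n^5 - 8*n^4 - n^3 + 6*n^2 - 2*n - 1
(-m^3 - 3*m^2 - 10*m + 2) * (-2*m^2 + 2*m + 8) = 2*m^5 + 4*m^4 + 6*m^3 - 48*m^2 - 76*m + 16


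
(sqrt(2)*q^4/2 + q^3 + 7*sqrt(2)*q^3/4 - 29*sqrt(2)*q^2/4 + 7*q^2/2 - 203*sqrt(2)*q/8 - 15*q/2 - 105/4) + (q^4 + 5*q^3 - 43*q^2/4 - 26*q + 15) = sqrt(2)*q^4/2 + q^4 + 7*sqrt(2)*q^3/4 + 6*q^3 - 29*sqrt(2)*q^2/4 - 29*q^2/4 - 203*sqrt(2)*q/8 - 67*q/2 - 45/4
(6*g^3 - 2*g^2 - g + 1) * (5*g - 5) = 30*g^4 - 40*g^3 + 5*g^2 + 10*g - 5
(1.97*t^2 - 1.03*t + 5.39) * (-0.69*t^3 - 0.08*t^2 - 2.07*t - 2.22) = -1.3593*t^5 + 0.5531*t^4 - 7.7146*t^3 - 2.6725*t^2 - 8.8707*t - 11.9658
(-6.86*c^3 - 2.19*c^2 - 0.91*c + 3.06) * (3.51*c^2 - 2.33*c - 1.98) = -24.0786*c^5 + 8.2969*c^4 + 15.4914*c^3 + 17.1971*c^2 - 5.328*c - 6.0588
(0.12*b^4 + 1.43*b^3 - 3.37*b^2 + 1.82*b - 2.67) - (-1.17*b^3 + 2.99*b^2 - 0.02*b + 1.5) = 0.12*b^4 + 2.6*b^3 - 6.36*b^2 + 1.84*b - 4.17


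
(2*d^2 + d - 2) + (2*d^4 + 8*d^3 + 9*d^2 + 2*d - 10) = 2*d^4 + 8*d^3 + 11*d^2 + 3*d - 12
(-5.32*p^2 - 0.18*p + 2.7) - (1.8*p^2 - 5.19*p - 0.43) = -7.12*p^2 + 5.01*p + 3.13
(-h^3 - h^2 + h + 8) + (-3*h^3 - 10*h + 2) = -4*h^3 - h^2 - 9*h + 10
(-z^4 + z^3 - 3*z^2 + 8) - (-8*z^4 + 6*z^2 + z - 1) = 7*z^4 + z^3 - 9*z^2 - z + 9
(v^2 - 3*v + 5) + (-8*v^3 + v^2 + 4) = -8*v^3 + 2*v^2 - 3*v + 9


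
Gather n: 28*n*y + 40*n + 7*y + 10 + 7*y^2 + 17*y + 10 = n*(28*y + 40) + 7*y^2 + 24*y + 20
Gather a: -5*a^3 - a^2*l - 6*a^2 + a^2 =-5*a^3 + a^2*(-l - 5)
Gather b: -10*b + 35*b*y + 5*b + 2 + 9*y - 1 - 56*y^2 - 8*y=b*(35*y - 5) - 56*y^2 + y + 1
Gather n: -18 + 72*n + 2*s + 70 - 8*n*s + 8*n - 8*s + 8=n*(80 - 8*s) - 6*s + 60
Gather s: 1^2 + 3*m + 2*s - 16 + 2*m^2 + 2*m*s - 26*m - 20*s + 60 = 2*m^2 - 23*m + s*(2*m - 18) + 45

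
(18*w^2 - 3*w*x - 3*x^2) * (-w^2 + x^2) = -18*w^4 + 3*w^3*x + 21*w^2*x^2 - 3*w*x^3 - 3*x^4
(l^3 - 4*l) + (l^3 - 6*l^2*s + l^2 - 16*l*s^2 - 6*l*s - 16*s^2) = 2*l^3 - 6*l^2*s + l^2 - 16*l*s^2 - 6*l*s - 4*l - 16*s^2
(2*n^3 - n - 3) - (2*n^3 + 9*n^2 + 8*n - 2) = -9*n^2 - 9*n - 1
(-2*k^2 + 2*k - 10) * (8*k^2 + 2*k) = -16*k^4 + 12*k^3 - 76*k^2 - 20*k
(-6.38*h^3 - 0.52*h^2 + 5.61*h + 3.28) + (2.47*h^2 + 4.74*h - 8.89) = -6.38*h^3 + 1.95*h^2 + 10.35*h - 5.61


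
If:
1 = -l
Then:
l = -1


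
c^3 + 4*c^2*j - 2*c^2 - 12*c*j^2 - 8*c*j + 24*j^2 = (c - 2)*(c - 2*j)*(c + 6*j)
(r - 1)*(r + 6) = r^2 + 5*r - 6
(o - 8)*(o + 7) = o^2 - o - 56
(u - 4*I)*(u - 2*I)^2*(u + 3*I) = u^4 - 5*I*u^3 + 4*u^2 - 44*I*u - 48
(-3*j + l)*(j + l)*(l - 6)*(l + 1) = -3*j^2*l^2 + 15*j^2*l + 18*j^2 - 2*j*l^3 + 10*j*l^2 + 12*j*l + l^4 - 5*l^3 - 6*l^2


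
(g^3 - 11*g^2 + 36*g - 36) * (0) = 0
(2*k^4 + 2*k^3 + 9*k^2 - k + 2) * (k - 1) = 2*k^5 + 7*k^3 - 10*k^2 + 3*k - 2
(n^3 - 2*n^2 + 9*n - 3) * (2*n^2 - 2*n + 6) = 2*n^5 - 6*n^4 + 28*n^3 - 36*n^2 + 60*n - 18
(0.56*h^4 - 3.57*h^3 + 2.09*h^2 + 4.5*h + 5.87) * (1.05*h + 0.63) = 0.588*h^5 - 3.3957*h^4 - 0.0545999999999998*h^3 + 6.0417*h^2 + 8.9985*h + 3.6981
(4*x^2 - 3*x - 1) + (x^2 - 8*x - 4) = 5*x^2 - 11*x - 5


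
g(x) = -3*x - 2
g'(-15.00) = -3.00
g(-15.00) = 43.00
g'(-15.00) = -3.00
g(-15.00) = 43.00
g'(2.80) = -3.00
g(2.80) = -10.40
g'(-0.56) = -3.00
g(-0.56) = -0.32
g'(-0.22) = -3.00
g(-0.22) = -1.34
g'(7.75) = -3.00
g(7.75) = -25.25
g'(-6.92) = -3.00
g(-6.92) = 18.76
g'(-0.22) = -3.00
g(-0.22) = -1.34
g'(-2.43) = -3.00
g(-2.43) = 5.29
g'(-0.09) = -3.00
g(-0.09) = -1.73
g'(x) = -3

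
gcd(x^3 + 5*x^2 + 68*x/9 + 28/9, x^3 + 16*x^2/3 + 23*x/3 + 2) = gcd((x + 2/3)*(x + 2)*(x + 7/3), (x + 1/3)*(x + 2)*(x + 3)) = x + 2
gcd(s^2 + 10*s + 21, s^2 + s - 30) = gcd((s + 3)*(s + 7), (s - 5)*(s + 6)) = 1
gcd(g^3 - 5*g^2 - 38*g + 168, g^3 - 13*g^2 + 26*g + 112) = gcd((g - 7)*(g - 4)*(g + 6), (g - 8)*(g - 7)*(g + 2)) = g - 7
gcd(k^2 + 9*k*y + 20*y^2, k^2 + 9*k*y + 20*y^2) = k^2 + 9*k*y + 20*y^2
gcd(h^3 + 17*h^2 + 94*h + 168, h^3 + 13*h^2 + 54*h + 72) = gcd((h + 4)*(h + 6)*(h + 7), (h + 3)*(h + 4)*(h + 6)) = h^2 + 10*h + 24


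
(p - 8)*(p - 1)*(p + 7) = p^3 - 2*p^2 - 55*p + 56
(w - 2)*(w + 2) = w^2 - 4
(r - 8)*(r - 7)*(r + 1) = r^3 - 14*r^2 + 41*r + 56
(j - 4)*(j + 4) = j^2 - 16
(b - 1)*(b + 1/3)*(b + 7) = b^3 + 19*b^2/3 - 5*b - 7/3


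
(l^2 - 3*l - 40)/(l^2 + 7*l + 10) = (l - 8)/(l + 2)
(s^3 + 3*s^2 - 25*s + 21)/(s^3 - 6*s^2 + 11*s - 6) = (s + 7)/(s - 2)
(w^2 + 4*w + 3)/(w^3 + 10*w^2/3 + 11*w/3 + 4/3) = 3*(w + 3)/(3*w^2 + 7*w + 4)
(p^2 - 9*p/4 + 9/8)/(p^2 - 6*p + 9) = (8*p^2 - 18*p + 9)/(8*(p^2 - 6*p + 9))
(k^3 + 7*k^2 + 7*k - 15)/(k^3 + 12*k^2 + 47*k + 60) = (k - 1)/(k + 4)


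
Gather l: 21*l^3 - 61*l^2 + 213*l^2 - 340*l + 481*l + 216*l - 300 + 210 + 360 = 21*l^3 + 152*l^2 + 357*l + 270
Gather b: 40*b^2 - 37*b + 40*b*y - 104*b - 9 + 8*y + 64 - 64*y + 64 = 40*b^2 + b*(40*y - 141) - 56*y + 119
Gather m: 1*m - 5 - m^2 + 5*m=-m^2 + 6*m - 5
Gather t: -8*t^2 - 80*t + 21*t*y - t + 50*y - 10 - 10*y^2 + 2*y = -8*t^2 + t*(21*y - 81) - 10*y^2 + 52*y - 10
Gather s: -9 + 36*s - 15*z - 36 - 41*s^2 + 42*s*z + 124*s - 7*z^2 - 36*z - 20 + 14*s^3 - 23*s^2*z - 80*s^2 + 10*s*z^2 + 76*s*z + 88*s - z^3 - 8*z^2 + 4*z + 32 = 14*s^3 + s^2*(-23*z - 121) + s*(10*z^2 + 118*z + 248) - z^3 - 15*z^2 - 47*z - 33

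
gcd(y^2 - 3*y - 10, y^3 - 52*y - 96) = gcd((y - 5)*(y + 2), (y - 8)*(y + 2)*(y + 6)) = y + 2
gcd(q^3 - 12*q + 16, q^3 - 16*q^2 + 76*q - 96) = q - 2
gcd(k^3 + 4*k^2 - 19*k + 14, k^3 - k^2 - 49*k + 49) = k^2 + 6*k - 7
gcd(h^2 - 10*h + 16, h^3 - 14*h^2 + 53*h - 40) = h - 8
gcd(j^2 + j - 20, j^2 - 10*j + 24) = j - 4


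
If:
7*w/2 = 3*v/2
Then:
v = 7*w/3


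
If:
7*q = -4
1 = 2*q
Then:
No Solution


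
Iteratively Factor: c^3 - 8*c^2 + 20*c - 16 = (c - 2)*(c^2 - 6*c + 8) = (c - 2)^2*(c - 4)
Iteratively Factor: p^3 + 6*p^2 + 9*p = (p + 3)*(p^2 + 3*p) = (p + 3)^2*(p)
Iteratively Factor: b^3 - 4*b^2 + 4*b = (b - 2)*(b^2 - 2*b) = b*(b - 2)*(b - 2)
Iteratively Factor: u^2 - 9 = (u + 3)*(u - 3)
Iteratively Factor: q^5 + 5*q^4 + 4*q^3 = (q + 1)*(q^4 + 4*q^3) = q*(q + 1)*(q^3 + 4*q^2) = q^2*(q + 1)*(q^2 + 4*q) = q^3*(q + 1)*(q + 4)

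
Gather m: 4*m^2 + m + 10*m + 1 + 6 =4*m^2 + 11*m + 7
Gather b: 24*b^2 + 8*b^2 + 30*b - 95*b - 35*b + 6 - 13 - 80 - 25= 32*b^2 - 100*b - 112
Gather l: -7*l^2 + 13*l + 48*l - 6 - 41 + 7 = -7*l^2 + 61*l - 40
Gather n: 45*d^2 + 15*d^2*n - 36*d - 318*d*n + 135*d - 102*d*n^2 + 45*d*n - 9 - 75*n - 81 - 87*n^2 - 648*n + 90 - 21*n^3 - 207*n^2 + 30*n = 45*d^2 + 99*d - 21*n^3 + n^2*(-102*d - 294) + n*(15*d^2 - 273*d - 693)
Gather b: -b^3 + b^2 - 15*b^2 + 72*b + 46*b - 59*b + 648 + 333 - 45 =-b^3 - 14*b^2 + 59*b + 936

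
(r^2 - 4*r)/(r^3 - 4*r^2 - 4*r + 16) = r/(r^2 - 4)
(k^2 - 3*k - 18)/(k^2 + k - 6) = (k - 6)/(k - 2)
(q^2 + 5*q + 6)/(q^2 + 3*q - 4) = (q^2 + 5*q + 6)/(q^2 + 3*q - 4)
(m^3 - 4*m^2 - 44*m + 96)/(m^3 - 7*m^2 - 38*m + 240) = (m - 2)/(m - 5)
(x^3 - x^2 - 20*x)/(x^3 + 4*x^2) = (x - 5)/x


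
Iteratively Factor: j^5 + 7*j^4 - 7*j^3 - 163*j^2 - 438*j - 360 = (j + 3)*(j^4 + 4*j^3 - 19*j^2 - 106*j - 120) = (j + 2)*(j + 3)*(j^3 + 2*j^2 - 23*j - 60) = (j + 2)*(j + 3)^2*(j^2 - j - 20) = (j + 2)*(j + 3)^2*(j + 4)*(j - 5)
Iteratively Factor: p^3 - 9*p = (p + 3)*(p^2 - 3*p) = p*(p + 3)*(p - 3)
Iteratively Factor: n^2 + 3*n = (n)*(n + 3)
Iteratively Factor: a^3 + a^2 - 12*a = (a)*(a^2 + a - 12) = a*(a + 4)*(a - 3)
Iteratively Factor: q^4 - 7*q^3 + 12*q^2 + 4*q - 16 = (q - 2)*(q^3 - 5*q^2 + 2*q + 8) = (q - 4)*(q - 2)*(q^2 - q - 2) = (q - 4)*(q - 2)*(q + 1)*(q - 2)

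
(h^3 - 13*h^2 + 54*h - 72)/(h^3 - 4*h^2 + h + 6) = (h^2 - 10*h + 24)/(h^2 - h - 2)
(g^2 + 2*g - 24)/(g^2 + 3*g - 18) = (g - 4)/(g - 3)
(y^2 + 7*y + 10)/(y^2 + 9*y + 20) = (y + 2)/(y + 4)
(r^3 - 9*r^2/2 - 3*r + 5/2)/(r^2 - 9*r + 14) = (2*r^3 - 9*r^2 - 6*r + 5)/(2*(r^2 - 9*r + 14))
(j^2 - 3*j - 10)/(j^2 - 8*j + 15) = (j + 2)/(j - 3)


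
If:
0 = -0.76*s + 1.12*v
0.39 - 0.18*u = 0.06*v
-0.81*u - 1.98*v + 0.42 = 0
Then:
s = -1.15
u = 2.43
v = -0.78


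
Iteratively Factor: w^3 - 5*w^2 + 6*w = (w - 3)*(w^2 - 2*w) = (w - 3)*(w - 2)*(w)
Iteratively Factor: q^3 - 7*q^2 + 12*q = (q)*(q^2 - 7*q + 12) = q*(q - 4)*(q - 3)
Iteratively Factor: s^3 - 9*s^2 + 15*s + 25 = (s - 5)*(s^2 - 4*s - 5) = (s - 5)^2*(s + 1)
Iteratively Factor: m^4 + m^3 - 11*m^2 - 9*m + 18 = (m - 3)*(m^3 + 4*m^2 + m - 6) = (m - 3)*(m + 3)*(m^2 + m - 2) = (m - 3)*(m - 1)*(m + 3)*(m + 2)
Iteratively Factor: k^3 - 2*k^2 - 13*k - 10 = (k + 2)*(k^2 - 4*k - 5) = (k + 1)*(k + 2)*(k - 5)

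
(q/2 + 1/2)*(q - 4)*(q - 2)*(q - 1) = q^4/2 - 3*q^3 + 7*q^2/2 + 3*q - 4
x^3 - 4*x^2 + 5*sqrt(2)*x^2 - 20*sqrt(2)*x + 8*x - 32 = (x - 4)*(x + sqrt(2))*(x + 4*sqrt(2))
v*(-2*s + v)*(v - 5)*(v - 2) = -2*s*v^3 + 14*s*v^2 - 20*s*v + v^4 - 7*v^3 + 10*v^2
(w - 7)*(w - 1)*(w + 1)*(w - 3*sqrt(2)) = w^4 - 7*w^3 - 3*sqrt(2)*w^3 - w^2 + 21*sqrt(2)*w^2 + 3*sqrt(2)*w + 7*w - 21*sqrt(2)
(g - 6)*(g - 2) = g^2 - 8*g + 12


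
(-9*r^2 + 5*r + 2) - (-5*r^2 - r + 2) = -4*r^2 + 6*r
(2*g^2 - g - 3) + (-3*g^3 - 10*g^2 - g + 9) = -3*g^3 - 8*g^2 - 2*g + 6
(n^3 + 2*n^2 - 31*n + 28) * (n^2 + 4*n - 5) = n^5 + 6*n^4 - 28*n^3 - 106*n^2 + 267*n - 140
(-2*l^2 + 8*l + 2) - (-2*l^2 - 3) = 8*l + 5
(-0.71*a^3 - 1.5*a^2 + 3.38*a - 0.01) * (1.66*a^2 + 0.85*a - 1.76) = -1.1786*a^5 - 3.0935*a^4 + 5.5854*a^3 + 5.4964*a^2 - 5.9573*a + 0.0176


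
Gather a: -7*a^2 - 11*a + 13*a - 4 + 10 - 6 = -7*a^2 + 2*a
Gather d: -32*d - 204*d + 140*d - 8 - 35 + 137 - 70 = 24 - 96*d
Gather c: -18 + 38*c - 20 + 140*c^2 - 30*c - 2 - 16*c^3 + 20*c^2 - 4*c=-16*c^3 + 160*c^2 + 4*c - 40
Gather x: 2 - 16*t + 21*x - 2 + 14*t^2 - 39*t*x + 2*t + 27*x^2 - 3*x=14*t^2 - 14*t + 27*x^2 + x*(18 - 39*t)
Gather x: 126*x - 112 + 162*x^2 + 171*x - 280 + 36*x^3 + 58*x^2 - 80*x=36*x^3 + 220*x^2 + 217*x - 392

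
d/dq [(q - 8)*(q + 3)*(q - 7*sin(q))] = -(q - 8)*(q + 3)*(7*cos(q) - 1) + (q - 8)*(q - 7*sin(q)) + (q + 3)*(q - 7*sin(q))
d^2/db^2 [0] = 0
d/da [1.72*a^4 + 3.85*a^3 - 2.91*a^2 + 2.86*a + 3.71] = 6.88*a^3 + 11.55*a^2 - 5.82*a + 2.86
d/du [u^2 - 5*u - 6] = 2*u - 5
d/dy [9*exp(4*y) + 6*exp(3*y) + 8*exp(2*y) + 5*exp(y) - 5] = (36*exp(3*y) + 18*exp(2*y) + 16*exp(y) + 5)*exp(y)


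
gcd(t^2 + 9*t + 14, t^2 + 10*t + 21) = t + 7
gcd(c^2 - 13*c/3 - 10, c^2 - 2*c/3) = 1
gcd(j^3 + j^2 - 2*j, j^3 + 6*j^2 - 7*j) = j^2 - j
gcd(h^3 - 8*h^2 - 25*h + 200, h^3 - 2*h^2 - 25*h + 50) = h^2 - 25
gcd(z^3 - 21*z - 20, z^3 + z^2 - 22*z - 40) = z^2 - z - 20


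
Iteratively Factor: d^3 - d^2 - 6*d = (d)*(d^2 - d - 6) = d*(d + 2)*(d - 3)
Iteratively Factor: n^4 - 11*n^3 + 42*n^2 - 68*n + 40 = (n - 2)*(n^3 - 9*n^2 + 24*n - 20) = (n - 2)^2*(n^2 - 7*n + 10) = (n - 5)*(n - 2)^2*(n - 2)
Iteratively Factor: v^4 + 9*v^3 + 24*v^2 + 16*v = (v + 4)*(v^3 + 5*v^2 + 4*v) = (v + 4)^2*(v^2 + v) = (v + 1)*(v + 4)^2*(v)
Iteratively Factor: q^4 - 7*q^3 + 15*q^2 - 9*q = (q)*(q^3 - 7*q^2 + 15*q - 9) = q*(q - 1)*(q^2 - 6*q + 9) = q*(q - 3)*(q - 1)*(q - 3)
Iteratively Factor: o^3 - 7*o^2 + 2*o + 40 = (o - 5)*(o^2 - 2*o - 8) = (o - 5)*(o - 4)*(o + 2)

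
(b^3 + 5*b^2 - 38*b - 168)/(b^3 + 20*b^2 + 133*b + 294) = (b^2 - 2*b - 24)/(b^2 + 13*b + 42)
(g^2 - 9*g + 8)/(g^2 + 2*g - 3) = (g - 8)/(g + 3)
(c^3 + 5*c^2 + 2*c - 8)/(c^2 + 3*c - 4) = c + 2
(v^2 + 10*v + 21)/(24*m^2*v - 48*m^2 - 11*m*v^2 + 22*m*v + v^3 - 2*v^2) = (v^2 + 10*v + 21)/(24*m^2*v - 48*m^2 - 11*m*v^2 + 22*m*v + v^3 - 2*v^2)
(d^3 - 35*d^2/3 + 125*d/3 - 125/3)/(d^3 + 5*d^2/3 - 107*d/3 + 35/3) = (3*d^2 - 20*d + 25)/(3*d^2 + 20*d - 7)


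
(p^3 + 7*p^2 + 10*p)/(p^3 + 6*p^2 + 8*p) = (p + 5)/(p + 4)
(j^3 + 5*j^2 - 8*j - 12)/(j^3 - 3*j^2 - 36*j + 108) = (j^2 - j - 2)/(j^2 - 9*j + 18)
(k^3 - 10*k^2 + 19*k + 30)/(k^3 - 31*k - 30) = (k - 5)/(k + 5)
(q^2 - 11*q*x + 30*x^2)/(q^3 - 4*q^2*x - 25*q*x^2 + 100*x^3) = (-q + 6*x)/(-q^2 - q*x + 20*x^2)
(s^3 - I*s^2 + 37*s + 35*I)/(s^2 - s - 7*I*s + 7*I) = (s^2 + 6*I*s - 5)/(s - 1)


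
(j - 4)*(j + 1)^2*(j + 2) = j^4 - 11*j^2 - 18*j - 8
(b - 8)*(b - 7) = b^2 - 15*b + 56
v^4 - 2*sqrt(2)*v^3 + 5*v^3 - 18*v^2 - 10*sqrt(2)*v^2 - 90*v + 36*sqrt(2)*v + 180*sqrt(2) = (v + 5)*(v - 3*sqrt(2))*(v - 2*sqrt(2))*(v + 3*sqrt(2))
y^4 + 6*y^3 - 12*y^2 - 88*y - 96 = (y - 4)*(y + 2)^2*(y + 6)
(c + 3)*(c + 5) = c^2 + 8*c + 15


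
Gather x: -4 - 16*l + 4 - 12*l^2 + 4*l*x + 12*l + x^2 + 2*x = -12*l^2 - 4*l + x^2 + x*(4*l + 2)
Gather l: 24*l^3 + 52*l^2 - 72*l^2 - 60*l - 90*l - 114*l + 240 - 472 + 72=24*l^3 - 20*l^2 - 264*l - 160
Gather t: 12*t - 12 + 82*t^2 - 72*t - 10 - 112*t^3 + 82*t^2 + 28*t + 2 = -112*t^3 + 164*t^2 - 32*t - 20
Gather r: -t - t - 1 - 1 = -2*t - 2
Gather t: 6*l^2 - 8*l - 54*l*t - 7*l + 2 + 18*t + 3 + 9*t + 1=6*l^2 - 15*l + t*(27 - 54*l) + 6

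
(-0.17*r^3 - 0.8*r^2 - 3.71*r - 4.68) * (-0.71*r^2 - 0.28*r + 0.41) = 0.1207*r^5 + 0.6156*r^4 + 2.7884*r^3 + 4.0336*r^2 - 0.2107*r - 1.9188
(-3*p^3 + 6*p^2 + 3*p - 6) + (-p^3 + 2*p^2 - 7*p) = -4*p^3 + 8*p^2 - 4*p - 6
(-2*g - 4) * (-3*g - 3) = 6*g^2 + 18*g + 12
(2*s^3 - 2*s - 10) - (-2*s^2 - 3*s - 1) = 2*s^3 + 2*s^2 + s - 9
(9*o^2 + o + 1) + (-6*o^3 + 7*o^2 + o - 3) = -6*o^3 + 16*o^2 + 2*o - 2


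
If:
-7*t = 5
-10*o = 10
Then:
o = -1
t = -5/7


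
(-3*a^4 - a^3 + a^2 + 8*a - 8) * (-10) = 30*a^4 + 10*a^3 - 10*a^2 - 80*a + 80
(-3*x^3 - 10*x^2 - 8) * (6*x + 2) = -18*x^4 - 66*x^3 - 20*x^2 - 48*x - 16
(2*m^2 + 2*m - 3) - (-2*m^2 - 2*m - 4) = 4*m^2 + 4*m + 1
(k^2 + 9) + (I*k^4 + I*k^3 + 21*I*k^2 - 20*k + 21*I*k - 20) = I*k^4 + I*k^3 + k^2 + 21*I*k^2 - 20*k + 21*I*k - 11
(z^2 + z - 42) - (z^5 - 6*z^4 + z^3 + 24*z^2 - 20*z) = -z^5 + 6*z^4 - z^3 - 23*z^2 + 21*z - 42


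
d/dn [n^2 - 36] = 2*n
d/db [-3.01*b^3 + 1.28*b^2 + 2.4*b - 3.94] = -9.03*b^2 + 2.56*b + 2.4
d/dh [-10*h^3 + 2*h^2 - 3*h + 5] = -30*h^2 + 4*h - 3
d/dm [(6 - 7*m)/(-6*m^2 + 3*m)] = 2*(-7*m^2 + 12*m - 3)/(3*m^2*(4*m^2 - 4*m + 1))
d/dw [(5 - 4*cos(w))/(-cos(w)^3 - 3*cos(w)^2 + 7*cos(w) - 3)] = (8*cos(w)^3 - 3*cos(w)^2 - 30*cos(w) + 23)*sin(w)/((cos(w) - 1)^2*(cos(w)^2 + 4*cos(w) - 3)^2)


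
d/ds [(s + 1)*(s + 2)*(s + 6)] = 3*s^2 + 18*s + 20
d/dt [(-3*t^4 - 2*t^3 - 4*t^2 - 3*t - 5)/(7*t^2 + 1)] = (-42*t^5 - 14*t^4 - 12*t^3 + 15*t^2 + 62*t - 3)/(49*t^4 + 14*t^2 + 1)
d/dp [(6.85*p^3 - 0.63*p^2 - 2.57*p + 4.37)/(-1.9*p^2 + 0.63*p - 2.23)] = (-13.015*p^4 + 8.631*p^3 - 51.1064*p^2 + 19.4158*p + 2.978)/(3.61*p^4 - 2.394*p^3 + 8.8709*p^2 - 2.8098*p + 4.9729)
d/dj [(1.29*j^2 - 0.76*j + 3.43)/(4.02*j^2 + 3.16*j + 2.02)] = (7.1316*j^2 - 22.3656*j - 12.374)/(16.1604*j^4 + 25.4064*j^3 + 26.2264*j^2 + 12.7664*j + 4.0804)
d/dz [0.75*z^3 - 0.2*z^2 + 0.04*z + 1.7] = 2.25*z^2 - 0.4*z + 0.04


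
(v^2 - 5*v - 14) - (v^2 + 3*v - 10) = -8*v - 4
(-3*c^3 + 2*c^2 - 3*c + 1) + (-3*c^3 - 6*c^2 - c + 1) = -6*c^3 - 4*c^2 - 4*c + 2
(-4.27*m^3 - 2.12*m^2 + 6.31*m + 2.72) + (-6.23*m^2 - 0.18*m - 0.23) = -4.27*m^3 - 8.35*m^2 + 6.13*m + 2.49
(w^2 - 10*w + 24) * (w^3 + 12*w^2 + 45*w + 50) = w^5 + 2*w^4 - 51*w^3 - 112*w^2 + 580*w + 1200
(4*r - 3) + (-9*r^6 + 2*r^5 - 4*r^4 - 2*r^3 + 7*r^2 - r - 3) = -9*r^6 + 2*r^5 - 4*r^4 - 2*r^3 + 7*r^2 + 3*r - 6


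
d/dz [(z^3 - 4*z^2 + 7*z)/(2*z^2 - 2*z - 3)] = (2*z^4 - 4*z^3 - 15*z^2 + 24*z - 21)/(4*z^4 - 8*z^3 - 8*z^2 + 12*z + 9)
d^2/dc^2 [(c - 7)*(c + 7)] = 2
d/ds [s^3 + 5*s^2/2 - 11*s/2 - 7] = 3*s^2 + 5*s - 11/2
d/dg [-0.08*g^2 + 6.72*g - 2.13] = 6.72 - 0.16*g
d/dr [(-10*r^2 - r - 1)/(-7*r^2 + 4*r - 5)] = (-47*r^2 + 86*r + 9)/(49*r^4 - 56*r^3 + 86*r^2 - 40*r + 25)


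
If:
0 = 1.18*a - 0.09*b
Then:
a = 0.076271186440678*b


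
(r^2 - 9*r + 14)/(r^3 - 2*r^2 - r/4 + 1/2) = 4*(r - 7)/(4*r^2 - 1)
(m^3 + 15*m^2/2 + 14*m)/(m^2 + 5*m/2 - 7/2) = m*(m + 4)/(m - 1)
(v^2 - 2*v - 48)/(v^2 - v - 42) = (v - 8)/(v - 7)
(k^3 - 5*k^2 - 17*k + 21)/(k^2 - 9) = (k^2 - 8*k + 7)/(k - 3)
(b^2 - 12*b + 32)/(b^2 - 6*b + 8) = (b - 8)/(b - 2)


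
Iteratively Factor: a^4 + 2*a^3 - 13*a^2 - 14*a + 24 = (a + 4)*(a^3 - 2*a^2 - 5*a + 6) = (a - 3)*(a + 4)*(a^2 + a - 2) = (a - 3)*(a + 2)*(a + 4)*(a - 1)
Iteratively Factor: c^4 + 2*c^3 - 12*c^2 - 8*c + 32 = (c - 2)*(c^3 + 4*c^2 - 4*c - 16) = (c - 2)*(c + 2)*(c^2 + 2*c - 8) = (c - 2)*(c + 2)*(c + 4)*(c - 2)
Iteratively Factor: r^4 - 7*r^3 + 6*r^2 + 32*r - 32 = (r - 1)*(r^3 - 6*r^2 + 32) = (r - 4)*(r - 1)*(r^2 - 2*r - 8) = (r - 4)*(r - 1)*(r + 2)*(r - 4)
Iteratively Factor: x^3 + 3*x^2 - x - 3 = (x - 1)*(x^2 + 4*x + 3) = (x - 1)*(x + 3)*(x + 1)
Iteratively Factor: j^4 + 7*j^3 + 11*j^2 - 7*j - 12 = (j + 4)*(j^3 + 3*j^2 - j - 3) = (j + 1)*(j + 4)*(j^2 + 2*j - 3) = (j + 1)*(j + 3)*(j + 4)*(j - 1)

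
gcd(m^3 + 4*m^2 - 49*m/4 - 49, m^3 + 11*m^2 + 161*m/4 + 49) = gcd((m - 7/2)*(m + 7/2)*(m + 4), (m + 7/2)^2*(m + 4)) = m^2 + 15*m/2 + 14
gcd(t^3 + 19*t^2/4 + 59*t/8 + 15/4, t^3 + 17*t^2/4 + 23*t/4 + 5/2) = t^2 + 13*t/4 + 5/2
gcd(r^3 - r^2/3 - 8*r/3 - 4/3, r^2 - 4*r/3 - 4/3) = r^2 - 4*r/3 - 4/3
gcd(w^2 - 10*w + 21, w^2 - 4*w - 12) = 1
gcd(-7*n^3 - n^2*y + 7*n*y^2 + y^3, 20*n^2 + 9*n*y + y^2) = 1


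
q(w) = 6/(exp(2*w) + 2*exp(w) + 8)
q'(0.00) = -0.20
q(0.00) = 0.55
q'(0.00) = -0.20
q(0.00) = 0.55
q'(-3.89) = -0.00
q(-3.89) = 0.75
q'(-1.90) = -0.03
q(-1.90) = 0.72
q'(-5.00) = -0.00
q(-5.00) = 0.75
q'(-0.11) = -0.18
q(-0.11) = 0.57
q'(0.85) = -0.28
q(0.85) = 0.33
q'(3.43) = -0.01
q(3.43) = 0.01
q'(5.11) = -0.00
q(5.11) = 0.00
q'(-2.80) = -0.01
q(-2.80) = 0.74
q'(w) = 6*(-2*exp(2*w) - 2*exp(w))/(exp(2*w) + 2*exp(w) + 8)^2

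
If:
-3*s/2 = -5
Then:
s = 10/3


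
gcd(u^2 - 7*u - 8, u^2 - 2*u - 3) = u + 1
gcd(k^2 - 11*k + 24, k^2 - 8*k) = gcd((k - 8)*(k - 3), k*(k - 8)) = k - 8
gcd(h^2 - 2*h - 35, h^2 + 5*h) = h + 5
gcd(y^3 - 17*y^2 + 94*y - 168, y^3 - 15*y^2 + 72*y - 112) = y^2 - 11*y + 28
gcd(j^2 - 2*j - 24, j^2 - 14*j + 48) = j - 6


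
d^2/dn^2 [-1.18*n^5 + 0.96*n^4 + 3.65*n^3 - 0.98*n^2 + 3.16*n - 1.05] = -23.6*n^3 + 11.52*n^2 + 21.9*n - 1.96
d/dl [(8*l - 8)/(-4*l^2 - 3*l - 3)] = 16*(2*l^2 - 4*l - 3)/(16*l^4 + 24*l^3 + 33*l^2 + 18*l + 9)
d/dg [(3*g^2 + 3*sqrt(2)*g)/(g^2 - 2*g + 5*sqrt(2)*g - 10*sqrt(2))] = 6*(-g^2 + 2*sqrt(2)*g^2 - 10*sqrt(2)*g - 10)/(g^4 - 4*g^3 + 10*sqrt(2)*g^3 - 40*sqrt(2)*g^2 + 54*g^2 - 200*g + 40*sqrt(2)*g + 200)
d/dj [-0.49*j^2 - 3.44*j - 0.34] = -0.98*j - 3.44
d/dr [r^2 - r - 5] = 2*r - 1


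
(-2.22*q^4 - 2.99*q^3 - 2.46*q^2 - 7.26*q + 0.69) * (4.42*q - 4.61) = -9.8124*q^5 - 2.9816*q^4 + 2.9107*q^3 - 20.7486*q^2 + 36.5184*q - 3.1809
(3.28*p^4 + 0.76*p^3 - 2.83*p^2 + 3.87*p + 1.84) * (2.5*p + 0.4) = 8.2*p^5 + 3.212*p^4 - 6.771*p^3 + 8.543*p^2 + 6.148*p + 0.736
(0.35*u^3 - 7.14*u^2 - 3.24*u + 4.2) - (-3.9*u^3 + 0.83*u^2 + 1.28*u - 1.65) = 4.25*u^3 - 7.97*u^2 - 4.52*u + 5.85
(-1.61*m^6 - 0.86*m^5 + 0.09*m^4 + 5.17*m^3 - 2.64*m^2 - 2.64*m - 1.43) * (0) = 0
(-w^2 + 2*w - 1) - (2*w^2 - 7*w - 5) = -3*w^2 + 9*w + 4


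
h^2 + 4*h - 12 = (h - 2)*(h + 6)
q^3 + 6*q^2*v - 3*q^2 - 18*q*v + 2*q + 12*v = (q - 2)*(q - 1)*(q + 6*v)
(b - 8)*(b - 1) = b^2 - 9*b + 8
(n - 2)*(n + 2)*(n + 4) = n^3 + 4*n^2 - 4*n - 16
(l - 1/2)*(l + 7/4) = l^2 + 5*l/4 - 7/8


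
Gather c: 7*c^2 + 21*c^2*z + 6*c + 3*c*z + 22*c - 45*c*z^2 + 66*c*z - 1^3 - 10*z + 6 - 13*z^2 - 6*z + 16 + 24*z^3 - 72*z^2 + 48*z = c^2*(21*z + 7) + c*(-45*z^2 + 69*z + 28) + 24*z^3 - 85*z^2 + 32*z + 21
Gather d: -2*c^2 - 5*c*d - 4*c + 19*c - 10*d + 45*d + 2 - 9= -2*c^2 + 15*c + d*(35 - 5*c) - 7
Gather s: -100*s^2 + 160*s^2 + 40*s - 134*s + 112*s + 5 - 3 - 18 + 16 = 60*s^2 + 18*s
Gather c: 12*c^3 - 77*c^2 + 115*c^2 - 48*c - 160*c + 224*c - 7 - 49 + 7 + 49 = 12*c^3 + 38*c^2 + 16*c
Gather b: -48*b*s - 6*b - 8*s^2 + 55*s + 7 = b*(-48*s - 6) - 8*s^2 + 55*s + 7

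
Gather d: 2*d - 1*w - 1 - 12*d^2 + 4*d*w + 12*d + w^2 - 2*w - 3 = -12*d^2 + d*(4*w + 14) + w^2 - 3*w - 4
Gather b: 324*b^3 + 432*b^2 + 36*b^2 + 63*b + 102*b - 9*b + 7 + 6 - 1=324*b^3 + 468*b^2 + 156*b + 12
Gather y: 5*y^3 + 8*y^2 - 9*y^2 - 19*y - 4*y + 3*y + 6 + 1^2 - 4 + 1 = 5*y^3 - y^2 - 20*y + 4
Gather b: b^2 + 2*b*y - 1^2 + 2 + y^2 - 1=b^2 + 2*b*y + y^2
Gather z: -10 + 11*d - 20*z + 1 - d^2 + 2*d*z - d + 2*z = -d^2 + 10*d + z*(2*d - 18) - 9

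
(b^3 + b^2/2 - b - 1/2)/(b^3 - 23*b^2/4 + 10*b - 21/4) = 2*(2*b^2 + 3*b + 1)/(4*b^2 - 19*b + 21)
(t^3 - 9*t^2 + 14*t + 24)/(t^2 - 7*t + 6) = (t^2 - 3*t - 4)/(t - 1)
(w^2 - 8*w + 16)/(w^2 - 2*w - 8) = (w - 4)/(w + 2)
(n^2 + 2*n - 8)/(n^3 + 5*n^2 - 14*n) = (n + 4)/(n*(n + 7))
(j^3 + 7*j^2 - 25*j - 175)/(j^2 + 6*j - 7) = (j^2 - 25)/(j - 1)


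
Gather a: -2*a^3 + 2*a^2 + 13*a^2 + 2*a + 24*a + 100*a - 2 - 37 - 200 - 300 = -2*a^3 + 15*a^2 + 126*a - 539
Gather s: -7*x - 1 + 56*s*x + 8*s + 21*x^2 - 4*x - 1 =s*(56*x + 8) + 21*x^2 - 11*x - 2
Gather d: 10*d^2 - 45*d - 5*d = 10*d^2 - 50*d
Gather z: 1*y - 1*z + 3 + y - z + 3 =2*y - 2*z + 6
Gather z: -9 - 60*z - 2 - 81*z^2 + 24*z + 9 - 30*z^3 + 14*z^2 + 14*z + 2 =-30*z^3 - 67*z^2 - 22*z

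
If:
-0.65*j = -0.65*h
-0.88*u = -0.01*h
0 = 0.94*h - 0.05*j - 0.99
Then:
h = 1.11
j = 1.11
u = 0.01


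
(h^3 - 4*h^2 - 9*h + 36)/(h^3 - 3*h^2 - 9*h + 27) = (h - 4)/(h - 3)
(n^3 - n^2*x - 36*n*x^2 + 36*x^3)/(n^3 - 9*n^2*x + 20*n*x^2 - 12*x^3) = (-n - 6*x)/(-n + 2*x)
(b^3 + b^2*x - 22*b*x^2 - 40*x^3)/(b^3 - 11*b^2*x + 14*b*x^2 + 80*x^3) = (-b - 4*x)/(-b + 8*x)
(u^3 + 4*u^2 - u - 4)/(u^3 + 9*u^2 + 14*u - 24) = (u + 1)/(u + 6)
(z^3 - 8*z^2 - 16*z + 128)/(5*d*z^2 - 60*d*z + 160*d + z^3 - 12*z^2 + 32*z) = (z + 4)/(5*d + z)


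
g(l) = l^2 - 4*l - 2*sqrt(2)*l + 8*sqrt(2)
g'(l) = 2*l - 4 - 2*sqrt(2)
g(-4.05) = 55.37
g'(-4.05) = -14.93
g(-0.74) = 16.91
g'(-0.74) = -8.31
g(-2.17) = 30.84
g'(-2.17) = -11.17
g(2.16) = 1.23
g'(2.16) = -2.51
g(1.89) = 1.98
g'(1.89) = -3.05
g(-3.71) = 50.41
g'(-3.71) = -14.25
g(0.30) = 9.36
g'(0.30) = -6.23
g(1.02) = 5.39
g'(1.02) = -4.79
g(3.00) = -0.17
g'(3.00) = -0.83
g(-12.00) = 237.25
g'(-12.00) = -30.83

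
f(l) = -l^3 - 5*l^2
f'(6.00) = -168.00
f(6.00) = -396.00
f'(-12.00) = -312.00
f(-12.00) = 1008.00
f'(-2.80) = 4.48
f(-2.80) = -17.25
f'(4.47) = -104.64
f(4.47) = -189.22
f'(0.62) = -7.35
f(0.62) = -2.16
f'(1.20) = -16.32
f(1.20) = -8.93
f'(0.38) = -4.23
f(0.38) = -0.78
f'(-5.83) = -43.67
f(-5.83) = 28.21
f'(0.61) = -7.22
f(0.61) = -2.09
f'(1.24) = -17.01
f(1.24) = -9.59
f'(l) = -3*l^2 - 10*l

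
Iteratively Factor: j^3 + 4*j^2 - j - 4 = (j + 4)*(j^2 - 1) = (j - 1)*(j + 4)*(j + 1)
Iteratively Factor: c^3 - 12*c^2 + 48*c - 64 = (c - 4)*(c^2 - 8*c + 16) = (c - 4)^2*(c - 4)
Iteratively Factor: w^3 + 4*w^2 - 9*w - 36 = (w - 3)*(w^2 + 7*w + 12) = (w - 3)*(w + 4)*(w + 3)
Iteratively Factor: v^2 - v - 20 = (v - 5)*(v + 4)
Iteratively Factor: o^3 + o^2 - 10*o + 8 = (o - 1)*(o^2 + 2*o - 8) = (o - 2)*(o - 1)*(o + 4)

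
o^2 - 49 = (o - 7)*(o + 7)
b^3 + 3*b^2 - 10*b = b*(b - 2)*(b + 5)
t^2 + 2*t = t*(t + 2)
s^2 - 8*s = s*(s - 8)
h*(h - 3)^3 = h^4 - 9*h^3 + 27*h^2 - 27*h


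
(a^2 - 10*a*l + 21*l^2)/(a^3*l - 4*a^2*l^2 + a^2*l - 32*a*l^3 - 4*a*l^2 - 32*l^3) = (-a^2 + 10*a*l - 21*l^2)/(l*(-a^3 + 4*a^2*l - a^2 + 32*a*l^2 + 4*a*l + 32*l^2))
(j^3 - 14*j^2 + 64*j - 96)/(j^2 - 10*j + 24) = j - 4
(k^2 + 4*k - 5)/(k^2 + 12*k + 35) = (k - 1)/(k + 7)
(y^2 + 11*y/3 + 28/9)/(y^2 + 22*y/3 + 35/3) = (y + 4/3)/(y + 5)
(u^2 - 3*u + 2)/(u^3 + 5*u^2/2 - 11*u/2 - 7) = 2*(u - 1)/(2*u^2 + 9*u + 7)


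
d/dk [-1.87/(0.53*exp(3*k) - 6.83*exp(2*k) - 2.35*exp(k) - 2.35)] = (2.9733*exp(2*k) - 25.5442*exp(k) - 4.3945)*exp(k)/(-0.53*exp(3*k) + 6.83*exp(2*k) + 2.35*exp(k) + 2.35)^2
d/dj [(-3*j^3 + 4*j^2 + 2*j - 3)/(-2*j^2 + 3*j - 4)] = (6*j^4 - 18*j^3 + 52*j^2 - 44*j + 1)/(4*j^4 - 12*j^3 + 25*j^2 - 24*j + 16)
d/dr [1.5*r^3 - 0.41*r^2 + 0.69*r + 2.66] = 4.5*r^2 - 0.82*r + 0.69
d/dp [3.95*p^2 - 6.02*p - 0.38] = 7.9*p - 6.02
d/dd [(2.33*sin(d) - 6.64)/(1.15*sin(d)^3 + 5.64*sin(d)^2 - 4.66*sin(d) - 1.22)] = (-5.359*sin(d)^3 + 9.7668*sin(d)^2 + 74.8992*sin(d) - 33.785)*cos(d)/(1.3225*sin(d)^6 + 12.972*sin(d)^5 + 21.0916*sin(d)^4 - 55.3708*sin(d)^3 + 7.954*sin(d)^2 + 11.3704*sin(d) + 1.4884)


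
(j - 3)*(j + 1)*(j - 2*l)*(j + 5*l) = j^4 + 3*j^3*l - 2*j^3 - 10*j^2*l^2 - 6*j^2*l - 3*j^2 + 20*j*l^2 - 9*j*l + 30*l^2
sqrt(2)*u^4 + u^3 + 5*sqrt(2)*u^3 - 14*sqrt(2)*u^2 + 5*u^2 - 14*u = u*(u - 2)*(u + 7)*(sqrt(2)*u + 1)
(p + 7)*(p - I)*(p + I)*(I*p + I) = I*p^4 + 8*I*p^3 + 8*I*p^2 + 8*I*p + 7*I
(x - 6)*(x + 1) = x^2 - 5*x - 6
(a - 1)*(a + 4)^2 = a^3 + 7*a^2 + 8*a - 16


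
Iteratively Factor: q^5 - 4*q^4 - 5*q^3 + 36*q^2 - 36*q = (q - 2)*(q^4 - 2*q^3 - 9*q^2 + 18*q) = (q - 2)^2*(q^3 - 9*q) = (q - 2)^2*(q + 3)*(q^2 - 3*q) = q*(q - 2)^2*(q + 3)*(q - 3)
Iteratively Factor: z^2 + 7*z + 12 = (z + 4)*(z + 3)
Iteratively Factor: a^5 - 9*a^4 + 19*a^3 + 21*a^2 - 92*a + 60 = (a - 5)*(a^4 - 4*a^3 - a^2 + 16*a - 12) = (a - 5)*(a + 2)*(a^3 - 6*a^2 + 11*a - 6) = (a - 5)*(a - 2)*(a + 2)*(a^2 - 4*a + 3) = (a - 5)*(a - 3)*(a - 2)*(a + 2)*(a - 1)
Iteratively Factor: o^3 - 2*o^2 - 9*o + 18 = (o - 3)*(o^2 + o - 6) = (o - 3)*(o + 3)*(o - 2)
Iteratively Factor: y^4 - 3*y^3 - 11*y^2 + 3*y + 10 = (y + 2)*(y^3 - 5*y^2 - y + 5) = (y + 1)*(y + 2)*(y^2 - 6*y + 5) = (y - 1)*(y + 1)*(y + 2)*(y - 5)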